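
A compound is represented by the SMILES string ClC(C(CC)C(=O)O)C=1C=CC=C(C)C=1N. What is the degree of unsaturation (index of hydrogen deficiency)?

5

Molecular formula: C12H16ClNO2.
DoU = (2C + 2 + N − H − X) / 2, where X is the halogen count and O/S are ignored.
    = (2·12 + 2 + 1 − 16 − 1) / 2 = 10 / 2 = 5.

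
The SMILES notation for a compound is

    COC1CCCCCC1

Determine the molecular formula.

Walk through each heavy atom and fill implicit hydrogens from standard valence (C 4, N 3, O 2, S 2, halogen 1):
  atom 1: C, bond orders sum to 1 (valence 4) → 3 H
  atom 2: O, bond orders sum to 2 (valence 2) → 0 H
  atom 3: C, bond orders sum to 3 (valence 4) → 1 H
  atom 4: C, bond orders sum to 2 (valence 4) → 2 H
  atom 5: C, bond orders sum to 2 (valence 4) → 2 H
  atom 6: C, bond orders sum to 2 (valence 4) → 2 H
  atom 7: C, bond orders sum to 2 (valence 4) → 2 H
  atom 8: C, bond orders sum to 2 (valence 4) → 2 H
  atom 9: C, bond orders sum to 2 (valence 4) → 2 H
Totals → C:8, H:16, O:1.
In Hill order: C8H16O.

C8H16O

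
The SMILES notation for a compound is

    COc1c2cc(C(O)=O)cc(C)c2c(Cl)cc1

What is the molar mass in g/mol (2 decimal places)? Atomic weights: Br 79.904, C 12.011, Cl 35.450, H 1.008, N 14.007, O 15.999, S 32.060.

First, the molecular formula is C13H11ClO3 (counting implicit H from valence).
  C: 13 × 12.011 = 156.143
  Cl: 1 × 35.450 = 35.450
  H: 11 × 1.008 = 11.088
  O: 3 × 15.999 = 47.997
Sum: 13×12.011 + 1×35.450 + 11×1.008 + 3×15.999 = 250.678 → 250.68 g/mol.

250.68 g/mol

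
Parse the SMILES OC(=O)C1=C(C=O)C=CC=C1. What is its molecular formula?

C8H6O3

Walk through each heavy atom and fill implicit hydrogens from standard valence (C 4, N 3, O 2, S 2, halogen 1):
  atom 1: O, bond orders sum to 1 (valence 2) → 1 H
  atom 2: C, bond orders sum to 4 (valence 4) → 0 H
  atom 3: O, bond orders sum to 2 (valence 2) → 0 H
  atom 4: C, bond orders sum to 4 (valence 4) → 0 H
  atom 5: C, bond orders sum to 4 (valence 4) → 0 H
  atom 6: C, bond orders sum to 3 (valence 4) → 1 H
  atom 7: O, bond orders sum to 2 (valence 2) → 0 H
  atom 8: C, bond orders sum to 3 (valence 4) → 1 H
  atom 9: C, bond orders sum to 3 (valence 4) → 1 H
  atom 10: C, bond orders sum to 3 (valence 4) → 1 H
  atom 11: C, bond orders sum to 3 (valence 4) → 1 H
Totals → C:8, H:6, O:3.
In Hill order: C8H6O3.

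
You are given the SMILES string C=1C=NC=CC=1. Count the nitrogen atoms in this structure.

Scan the SMILES for N atoms (remember two-letter symbols like Cl and Br are single atoms).
Nitrogen count: 1.

1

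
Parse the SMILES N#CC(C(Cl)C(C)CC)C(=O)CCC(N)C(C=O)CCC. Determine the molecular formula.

Walk through each heavy atom and fill implicit hydrogens from standard valence (C 4, N 3, O 2, S 2, halogen 1):
  atom 1: N, bond orders sum to 3 (valence 3) → 0 H
  atom 2: C, bond orders sum to 4 (valence 4) → 0 H
  atom 3: C, bond orders sum to 3 (valence 4) → 1 H
  atom 4: C, bond orders sum to 3 (valence 4) → 1 H
  atom 5: Cl (halogen, monovalent) → 0 H
  atom 6: C, bond orders sum to 3 (valence 4) → 1 H
  atom 7: C, bond orders sum to 1 (valence 4) → 3 H
  atom 8: C, bond orders sum to 2 (valence 4) → 2 H
  atom 9: C, bond orders sum to 1 (valence 4) → 3 H
  atom 10: C, bond orders sum to 4 (valence 4) → 0 H
  atom 11: O, bond orders sum to 2 (valence 2) → 0 H
  atom 12: C, bond orders sum to 2 (valence 4) → 2 H
  atom 13: C, bond orders sum to 2 (valence 4) → 2 H
  atom 14: C, bond orders sum to 3 (valence 4) → 1 H
  atom 15: N, bond orders sum to 1 (valence 3) → 2 H
  atom 16: C, bond orders sum to 3 (valence 4) → 1 H
  atom 17: C, bond orders sum to 3 (valence 4) → 1 H
  atom 18: O, bond orders sum to 2 (valence 2) → 0 H
  atom 19: C, bond orders sum to 2 (valence 4) → 2 H
  atom 20: C, bond orders sum to 2 (valence 4) → 2 H
  atom 21: C, bond orders sum to 1 (valence 4) → 3 H
Totals → C:16, H:27, Cl:1, N:2, O:2.

C16H27ClN2O2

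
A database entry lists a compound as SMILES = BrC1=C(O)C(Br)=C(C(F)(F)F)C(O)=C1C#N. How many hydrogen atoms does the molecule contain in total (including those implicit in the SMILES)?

Walk through each heavy atom and fill implicit hydrogens from standard valence (C 4, N 3, O 2, S 2, halogen 1):
  atom 1: Br (halogen, monovalent) → 0 H
  atom 2: C, bond orders sum to 4 (valence 4) → 0 H
  atom 3: C, bond orders sum to 4 (valence 4) → 0 H
  atom 4: O, bond orders sum to 1 (valence 2) → 1 H
  atom 5: C, bond orders sum to 4 (valence 4) → 0 H
  atom 6: Br (halogen, monovalent) → 0 H
  atom 7: C, bond orders sum to 4 (valence 4) → 0 H
  atom 8: C, bond orders sum to 4 (valence 4) → 0 H
  atom 9: F (halogen, monovalent) → 0 H
  atom 10: F (halogen, monovalent) → 0 H
  atom 11: F (halogen, monovalent) → 0 H
  atom 12: C, bond orders sum to 4 (valence 4) → 0 H
  atom 13: O, bond orders sum to 1 (valence 2) → 1 H
  atom 14: C, bond orders sum to 4 (valence 4) → 0 H
  atom 15: C, bond orders sum to 4 (valence 4) → 0 H
  atom 16: N, bond orders sum to 3 (valence 3) → 0 H
Total hydrogens: 2.

2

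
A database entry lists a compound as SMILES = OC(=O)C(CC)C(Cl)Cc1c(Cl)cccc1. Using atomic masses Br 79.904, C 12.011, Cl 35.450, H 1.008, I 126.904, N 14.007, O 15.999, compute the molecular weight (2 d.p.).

261.14 g/mol

First, the molecular formula is C12H14Cl2O2 (counting implicit H from valence).
  C: 12 × 12.011 = 144.132
  Cl: 2 × 35.450 = 70.900
  H: 14 × 1.008 = 14.112
  O: 2 × 15.999 = 31.998
Sum: 12×12.011 + 2×35.450 + 14×1.008 + 2×15.999 = 261.142 → 261.14 g/mol.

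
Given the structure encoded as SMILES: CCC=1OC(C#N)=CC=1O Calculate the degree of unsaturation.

Degree of unsaturation = (number of rings) + (number of π bonds).
Ring closures in the SMILES: 1.
π bonds: 2 double bonds (each 1 DoU), 1 triple bond (each 2 DoU) → 4 DoU from unsaturation.
Total DoU = 1 + 4 = 5.

5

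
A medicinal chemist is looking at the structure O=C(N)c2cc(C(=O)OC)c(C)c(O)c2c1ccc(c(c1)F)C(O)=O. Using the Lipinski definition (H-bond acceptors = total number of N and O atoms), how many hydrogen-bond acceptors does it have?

7

N atoms: 1; O atoms: 6.
Lipinski HBA = 1 + 6 = 7.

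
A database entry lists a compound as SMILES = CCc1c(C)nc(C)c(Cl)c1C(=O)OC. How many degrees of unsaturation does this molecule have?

Molecular formula: C11H14ClNO2.
DoU = (2C + 2 + N − H − X) / 2, where X is the halogen count and O/S are ignored.
    = (2·11 + 2 + 1 − 14 − 1) / 2 = 10 / 2 = 5.

5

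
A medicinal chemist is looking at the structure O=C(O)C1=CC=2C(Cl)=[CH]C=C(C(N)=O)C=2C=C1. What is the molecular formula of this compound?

Walk through each heavy atom and fill implicit hydrogens from standard valence (C 4, N 3, O 2, S 2, halogen 1):
  atom 1: O, bond orders sum to 2 (valence 2) → 0 H
  atom 2: C, bond orders sum to 4 (valence 4) → 0 H
  atom 3: O, bond orders sum to 1 (valence 2) → 1 H
  atom 4: C, bond orders sum to 4 (valence 4) → 0 H
  atom 5: C, bond orders sum to 3 (valence 4) → 1 H
  atom 6: C, bond orders sum to 4 (valence 4) → 0 H
  atom 7: C, bond orders sum to 4 (valence 4) → 0 H
  atom 8: Cl (halogen, monovalent) → 0 H
  atom 9: C with explicit H count 1
  atom 10: C, bond orders sum to 3 (valence 4) → 1 H
  atom 11: C, bond orders sum to 4 (valence 4) → 0 H
  atom 12: C, bond orders sum to 4 (valence 4) → 0 H
  atom 13: N, bond orders sum to 1 (valence 3) → 2 H
  atom 14: O, bond orders sum to 2 (valence 2) → 0 H
  atom 15: C, bond orders sum to 4 (valence 4) → 0 H
  atom 16: C, bond orders sum to 3 (valence 4) → 1 H
  atom 17: C, bond orders sum to 3 (valence 4) → 1 H
Totals → C:12, H:8, Cl:1, N:1, O:3.
In Hill order: C12H8ClNO3.

C12H8ClNO3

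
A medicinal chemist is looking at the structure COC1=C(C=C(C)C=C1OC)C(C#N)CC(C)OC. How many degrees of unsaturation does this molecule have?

Degree of unsaturation = (number of rings) + (number of π bonds).
Ring closures in the SMILES: 1.
π bonds: 3 double bonds (each 1 DoU), 1 triple bond (each 2 DoU) → 5 DoU from unsaturation.
Total DoU = 1 + 5 = 6.

6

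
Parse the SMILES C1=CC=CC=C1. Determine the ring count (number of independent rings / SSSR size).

1

In SMILES, each pair of matching ring-closure digits denotes one ring-closing bond; the number of such bonds equals the number of independent rings.
Ring-closure bonds here: 1.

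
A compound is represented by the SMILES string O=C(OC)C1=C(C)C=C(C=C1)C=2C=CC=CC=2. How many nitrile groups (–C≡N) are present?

0

Scan the SMILES for the nitrile motif — none present.
Groups that are present: 1 ester.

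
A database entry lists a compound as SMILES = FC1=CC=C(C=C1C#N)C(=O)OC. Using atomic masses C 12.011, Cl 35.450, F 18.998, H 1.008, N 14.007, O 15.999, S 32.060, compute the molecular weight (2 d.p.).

First, the molecular formula is C9H6FNO2 (counting implicit H from valence).
  C: 9 × 12.011 = 108.099
  F: 1 × 18.998 = 18.998
  H: 6 × 1.008 = 6.048
  N: 1 × 14.007 = 14.007
  O: 2 × 15.999 = 31.998
Sum: 9×12.011 + 1×18.998 + 6×1.008 + 1×14.007 + 2×15.999 = 179.150 → 179.15 g/mol.

179.15 g/mol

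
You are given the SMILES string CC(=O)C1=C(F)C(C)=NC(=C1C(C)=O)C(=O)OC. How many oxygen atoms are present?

Scan the SMILES for O atoms (remember two-letter symbols like Cl and Br are single atoms).
Oxygen count: 4.

4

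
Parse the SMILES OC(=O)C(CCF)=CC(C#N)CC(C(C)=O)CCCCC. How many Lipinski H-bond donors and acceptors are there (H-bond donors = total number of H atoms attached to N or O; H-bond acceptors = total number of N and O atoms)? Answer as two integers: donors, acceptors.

Donors: find every N or O and count the H atoms it carries.
  atom 1 (O): bond orders sum to 1 → 1 H
  atom 3 (O): bond orders sum to 2 → 0 H
  atom 11 (N): bond orders sum to 3 → 0 H
  atom 16 (O): bond orders sum to 2 → 0 H
Lipinski HBD = 1.
Acceptors: N atoms = 1, O atoms = 3 → HBA = 4.

1, 4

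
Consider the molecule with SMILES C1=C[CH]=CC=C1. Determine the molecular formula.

C6H6

Walk through each heavy atom and fill implicit hydrogens from standard valence (C 4, N 3, O 2, S 2, halogen 1):
  atom 1: C, bond orders sum to 3 (valence 4) → 1 H
  atom 2: C, bond orders sum to 3 (valence 4) → 1 H
  atom 3: C with explicit H count 1
  atom 4: C, bond orders sum to 3 (valence 4) → 1 H
  atom 5: C, bond orders sum to 3 (valence 4) → 1 H
  atom 6: C, bond orders sum to 3 (valence 4) → 1 H
Totals → C:6, H:6.
In Hill order: C6H6.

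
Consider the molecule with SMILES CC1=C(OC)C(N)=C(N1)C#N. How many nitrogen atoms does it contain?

3

Scan the SMILES for N atoms (remember two-letter symbols like Cl and Br are single atoms).
Nitrogen count: 3.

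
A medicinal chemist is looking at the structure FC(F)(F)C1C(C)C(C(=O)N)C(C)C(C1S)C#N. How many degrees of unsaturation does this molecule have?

Molecular formula: C11H15F3N2OS.
DoU = (2C + 2 + N − H − X) / 2, where X is the halogen count and O/S are ignored.
    = (2·11 + 2 + 2 − 15 − 3) / 2 = 8 / 2 = 4.

4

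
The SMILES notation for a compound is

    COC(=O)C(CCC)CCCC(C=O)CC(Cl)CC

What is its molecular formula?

C15H27ClO3

Walk through each heavy atom and fill implicit hydrogens from standard valence (C 4, N 3, O 2, S 2, halogen 1):
  atom 1: C, bond orders sum to 1 (valence 4) → 3 H
  atom 2: O, bond orders sum to 2 (valence 2) → 0 H
  atom 3: C, bond orders sum to 4 (valence 4) → 0 H
  atom 4: O, bond orders sum to 2 (valence 2) → 0 H
  atom 5: C, bond orders sum to 3 (valence 4) → 1 H
  atom 6: C, bond orders sum to 2 (valence 4) → 2 H
  atom 7: C, bond orders sum to 2 (valence 4) → 2 H
  atom 8: C, bond orders sum to 1 (valence 4) → 3 H
  atom 9: C, bond orders sum to 2 (valence 4) → 2 H
  atom 10: C, bond orders sum to 2 (valence 4) → 2 H
  atom 11: C, bond orders sum to 2 (valence 4) → 2 H
  atom 12: C, bond orders sum to 3 (valence 4) → 1 H
  atom 13: C, bond orders sum to 3 (valence 4) → 1 H
  atom 14: O, bond orders sum to 2 (valence 2) → 0 H
  atom 15: C, bond orders sum to 2 (valence 4) → 2 H
  atom 16: C, bond orders sum to 3 (valence 4) → 1 H
  atom 17: Cl (halogen, monovalent) → 0 H
  atom 18: C, bond orders sum to 2 (valence 4) → 2 H
  atom 19: C, bond orders sum to 1 (valence 4) → 3 H
Totals → C:15, H:27, Cl:1, O:3.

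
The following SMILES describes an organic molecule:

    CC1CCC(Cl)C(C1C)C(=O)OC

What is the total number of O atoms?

2

Scan the SMILES for O atoms (remember two-letter symbols like Cl and Br are single atoms).
Oxygen count: 2.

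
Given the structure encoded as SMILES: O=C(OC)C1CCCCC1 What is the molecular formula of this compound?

C8H14O2

Walk through each heavy atom and fill implicit hydrogens from standard valence (C 4, N 3, O 2, S 2, halogen 1):
  atom 1: O, bond orders sum to 2 (valence 2) → 0 H
  atom 2: C, bond orders sum to 4 (valence 4) → 0 H
  atom 3: O, bond orders sum to 2 (valence 2) → 0 H
  atom 4: C, bond orders sum to 1 (valence 4) → 3 H
  atom 5: C, bond orders sum to 3 (valence 4) → 1 H
  atom 6: C, bond orders sum to 2 (valence 4) → 2 H
  atom 7: C, bond orders sum to 2 (valence 4) → 2 H
  atom 8: C, bond orders sum to 2 (valence 4) → 2 H
  atom 9: C, bond orders sum to 2 (valence 4) → 2 H
  atom 10: C, bond orders sum to 2 (valence 4) → 2 H
Totals → C:8, H:14, O:2.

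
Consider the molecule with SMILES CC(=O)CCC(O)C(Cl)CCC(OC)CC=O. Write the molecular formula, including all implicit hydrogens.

C12H21ClO4

Walk through each heavy atom and fill implicit hydrogens from standard valence (C 4, N 3, O 2, S 2, halogen 1):
  atom 1: C, bond orders sum to 1 (valence 4) → 3 H
  atom 2: C, bond orders sum to 4 (valence 4) → 0 H
  atom 3: O, bond orders sum to 2 (valence 2) → 0 H
  atom 4: C, bond orders sum to 2 (valence 4) → 2 H
  atom 5: C, bond orders sum to 2 (valence 4) → 2 H
  atom 6: C, bond orders sum to 3 (valence 4) → 1 H
  atom 7: O, bond orders sum to 1 (valence 2) → 1 H
  atom 8: C, bond orders sum to 3 (valence 4) → 1 H
  atom 9: Cl (halogen, monovalent) → 0 H
  atom 10: C, bond orders sum to 2 (valence 4) → 2 H
  atom 11: C, bond orders sum to 2 (valence 4) → 2 H
  atom 12: C, bond orders sum to 3 (valence 4) → 1 H
  atom 13: O, bond orders sum to 2 (valence 2) → 0 H
  atom 14: C, bond orders sum to 1 (valence 4) → 3 H
  atom 15: C, bond orders sum to 2 (valence 4) → 2 H
  atom 16: C, bond orders sum to 3 (valence 4) → 1 H
  atom 17: O, bond orders sum to 2 (valence 2) → 0 H
Totals → C:12, H:21, Cl:1, O:4.
In Hill order: C12H21ClO4.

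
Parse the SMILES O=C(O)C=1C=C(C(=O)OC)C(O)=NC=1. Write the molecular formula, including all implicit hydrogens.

Walk through each heavy atom and fill implicit hydrogens from standard valence (C 4, N 3, O 2, S 2, halogen 1):
  atom 1: O, bond orders sum to 2 (valence 2) → 0 H
  atom 2: C, bond orders sum to 4 (valence 4) → 0 H
  atom 3: O, bond orders sum to 1 (valence 2) → 1 H
  atom 4: C, bond orders sum to 4 (valence 4) → 0 H
  atom 5: C, bond orders sum to 3 (valence 4) → 1 H
  atom 6: C, bond orders sum to 4 (valence 4) → 0 H
  atom 7: C, bond orders sum to 4 (valence 4) → 0 H
  atom 8: O, bond orders sum to 2 (valence 2) → 0 H
  atom 9: O, bond orders sum to 2 (valence 2) → 0 H
  atom 10: C, bond orders sum to 1 (valence 4) → 3 H
  atom 11: C, bond orders sum to 4 (valence 4) → 0 H
  atom 12: O, bond orders sum to 1 (valence 2) → 1 H
  atom 13: N, bond orders sum to 3 (valence 3) → 0 H
  atom 14: C, bond orders sum to 3 (valence 4) → 1 H
Totals → C:8, H:7, N:1, O:5.
In Hill order: C8H7NO5.

C8H7NO5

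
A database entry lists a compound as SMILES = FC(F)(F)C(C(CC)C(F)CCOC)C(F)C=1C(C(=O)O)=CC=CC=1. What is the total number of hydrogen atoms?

Walk through each heavy atom and fill implicit hydrogens from standard valence (C 4, N 3, O 2, S 2, halogen 1):
  atom 1: F (halogen, monovalent) → 0 H
  atom 2: C, bond orders sum to 4 (valence 4) → 0 H
  atom 3: F (halogen, monovalent) → 0 H
  atom 4: F (halogen, monovalent) → 0 H
  atom 5: C, bond orders sum to 3 (valence 4) → 1 H
  atom 6: C, bond orders sum to 3 (valence 4) → 1 H
  atom 7: C, bond orders sum to 2 (valence 4) → 2 H
  atom 8: C, bond orders sum to 1 (valence 4) → 3 H
  atom 9: C, bond orders sum to 3 (valence 4) → 1 H
  atom 10: F (halogen, monovalent) → 0 H
  atom 11: C, bond orders sum to 2 (valence 4) → 2 H
  atom 12: C, bond orders sum to 2 (valence 4) → 2 H
  atom 13: O, bond orders sum to 2 (valence 2) → 0 H
  atom 14: C, bond orders sum to 1 (valence 4) → 3 H
  atom 15: C, bond orders sum to 3 (valence 4) → 1 H
  atom 16: F (halogen, monovalent) → 0 H
  atom 17: C, bond orders sum to 4 (valence 4) → 0 H
  atom 18: C, bond orders sum to 4 (valence 4) → 0 H
  atom 19: C, bond orders sum to 4 (valence 4) → 0 H
  atom 20: O, bond orders sum to 2 (valence 2) → 0 H
  atom 21: O, bond orders sum to 1 (valence 2) → 1 H
  atom 22: C, bond orders sum to 3 (valence 4) → 1 H
  atom 23: C, bond orders sum to 3 (valence 4) → 1 H
  atom 24: C, bond orders sum to 3 (valence 4) → 1 H
  atom 25: C, bond orders sum to 3 (valence 4) → 1 H
Total hydrogens: 21.

21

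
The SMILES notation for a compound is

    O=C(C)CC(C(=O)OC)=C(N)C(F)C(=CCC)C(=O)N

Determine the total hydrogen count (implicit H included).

Walk through each heavy atom and fill implicit hydrogens from standard valence (C 4, N 3, O 2, S 2, halogen 1):
  atom 1: O, bond orders sum to 2 (valence 2) → 0 H
  atom 2: C, bond orders sum to 4 (valence 4) → 0 H
  atom 3: C, bond orders sum to 1 (valence 4) → 3 H
  atom 4: C, bond orders sum to 2 (valence 4) → 2 H
  atom 5: C, bond orders sum to 4 (valence 4) → 0 H
  atom 6: C, bond orders sum to 4 (valence 4) → 0 H
  atom 7: O, bond orders sum to 2 (valence 2) → 0 H
  atom 8: O, bond orders sum to 2 (valence 2) → 0 H
  atom 9: C, bond orders sum to 1 (valence 4) → 3 H
  atom 10: C, bond orders sum to 4 (valence 4) → 0 H
  atom 11: N, bond orders sum to 1 (valence 3) → 2 H
  atom 12: C, bond orders sum to 3 (valence 4) → 1 H
  atom 13: F (halogen, monovalent) → 0 H
  atom 14: C, bond orders sum to 4 (valence 4) → 0 H
  atom 15: C, bond orders sum to 3 (valence 4) → 1 H
  atom 16: C, bond orders sum to 2 (valence 4) → 2 H
  atom 17: C, bond orders sum to 1 (valence 4) → 3 H
  atom 18: C, bond orders sum to 4 (valence 4) → 0 H
  atom 19: O, bond orders sum to 2 (valence 2) → 0 H
  atom 20: N, bond orders sum to 1 (valence 3) → 2 H
Total hydrogens: 19.

19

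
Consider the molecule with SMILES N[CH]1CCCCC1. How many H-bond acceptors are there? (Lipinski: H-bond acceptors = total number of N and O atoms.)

N atoms: 1; O atoms: 0.
Lipinski HBA = 1 + 0 = 1.

1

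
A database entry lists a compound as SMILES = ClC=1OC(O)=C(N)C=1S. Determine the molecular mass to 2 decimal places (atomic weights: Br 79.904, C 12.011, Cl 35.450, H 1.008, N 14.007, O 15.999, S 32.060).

First, the molecular formula is C4H4ClNO2S (counting implicit H from valence).
  C: 4 × 12.011 = 48.044
  Cl: 1 × 35.450 = 35.450
  H: 4 × 1.008 = 4.032
  N: 1 × 14.007 = 14.007
  O: 2 × 15.999 = 31.998
  S: 1 × 32.060 = 32.060
Sum: 4×12.011 + 1×35.450 + 4×1.008 + 1×14.007 + 2×15.999 + 1×32.060 = 165.591 → 165.59 g/mol.

165.59 g/mol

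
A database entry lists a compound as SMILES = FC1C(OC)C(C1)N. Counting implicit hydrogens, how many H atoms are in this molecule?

Walk through each heavy atom and fill implicit hydrogens from standard valence (C 4, N 3, O 2, S 2, halogen 1):
  atom 1: F (halogen, monovalent) → 0 H
  atom 2: C, bond orders sum to 3 (valence 4) → 1 H
  atom 3: C, bond orders sum to 3 (valence 4) → 1 H
  atom 4: O, bond orders sum to 2 (valence 2) → 0 H
  atom 5: C, bond orders sum to 1 (valence 4) → 3 H
  atom 6: C, bond orders sum to 3 (valence 4) → 1 H
  atom 7: C, bond orders sum to 2 (valence 4) → 2 H
  atom 8: N, bond orders sum to 1 (valence 3) → 2 H
Total hydrogens: 10.

10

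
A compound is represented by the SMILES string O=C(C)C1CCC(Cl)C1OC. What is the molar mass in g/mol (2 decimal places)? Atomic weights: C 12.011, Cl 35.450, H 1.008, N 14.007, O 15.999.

176.64 g/mol

First, the molecular formula is C8H13ClO2 (counting implicit H from valence).
  C: 8 × 12.011 = 96.088
  Cl: 1 × 35.450 = 35.450
  H: 13 × 1.008 = 13.104
  O: 2 × 15.999 = 31.998
Sum: 8×12.011 + 1×35.450 + 13×1.008 + 2×15.999 = 176.640 → 176.64 g/mol.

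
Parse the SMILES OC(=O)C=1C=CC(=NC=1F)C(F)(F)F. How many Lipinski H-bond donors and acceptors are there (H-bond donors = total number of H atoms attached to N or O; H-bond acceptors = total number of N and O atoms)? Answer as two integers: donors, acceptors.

Donors: find every N or O and count the H atoms it carries.
  atom 1 (O): bond orders sum to 1 → 1 H
  atom 3 (O): bond orders sum to 2 → 0 H
  atom 8 (N): bond orders sum to 3 → 0 H
Lipinski HBD = 1.
Acceptors: N atoms = 1, O atoms = 2 → HBA = 3.

1, 3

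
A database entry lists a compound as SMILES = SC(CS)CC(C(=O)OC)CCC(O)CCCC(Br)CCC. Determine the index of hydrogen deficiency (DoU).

1

Degree of unsaturation = (number of rings) + (number of π bonds).
Ring closures in the SMILES: 0.
π bonds: 1 double bond (each 1 DoU) → 1 DoU from unsaturation.
Total DoU = 0 + 1 = 1.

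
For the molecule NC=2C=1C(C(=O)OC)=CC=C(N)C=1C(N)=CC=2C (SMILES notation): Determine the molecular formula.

C13H15N3O2

Walk through each heavy atom and fill implicit hydrogens from standard valence (C 4, N 3, O 2, S 2, halogen 1):
  atom 1: N, bond orders sum to 1 (valence 3) → 2 H
  atom 2: C, bond orders sum to 4 (valence 4) → 0 H
  atom 3: C, bond orders sum to 4 (valence 4) → 0 H
  atom 4: C, bond orders sum to 4 (valence 4) → 0 H
  atom 5: C, bond orders sum to 4 (valence 4) → 0 H
  atom 6: O, bond orders sum to 2 (valence 2) → 0 H
  atom 7: O, bond orders sum to 2 (valence 2) → 0 H
  atom 8: C, bond orders sum to 1 (valence 4) → 3 H
  atom 9: C, bond orders sum to 3 (valence 4) → 1 H
  atom 10: C, bond orders sum to 3 (valence 4) → 1 H
  atom 11: C, bond orders sum to 4 (valence 4) → 0 H
  atom 12: N, bond orders sum to 1 (valence 3) → 2 H
  atom 13: C, bond orders sum to 4 (valence 4) → 0 H
  atom 14: C, bond orders sum to 4 (valence 4) → 0 H
  atom 15: N, bond orders sum to 1 (valence 3) → 2 H
  atom 16: C, bond orders sum to 3 (valence 4) → 1 H
  atom 17: C, bond orders sum to 4 (valence 4) → 0 H
  atom 18: C, bond orders sum to 1 (valence 4) → 3 H
Totals → C:13, H:15, N:3, O:2.
In Hill order: C13H15N3O2.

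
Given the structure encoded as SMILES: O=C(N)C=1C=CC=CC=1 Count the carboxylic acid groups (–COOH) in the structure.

0

Scan the SMILES for the carboxylic acid motif — none present.
Groups that are present: 1 amide.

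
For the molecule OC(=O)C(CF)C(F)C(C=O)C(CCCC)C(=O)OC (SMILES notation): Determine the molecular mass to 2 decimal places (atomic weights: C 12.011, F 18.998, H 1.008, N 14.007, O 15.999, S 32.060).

First, the molecular formula is C13H20F2O5 (counting implicit H from valence).
  C: 13 × 12.011 = 156.143
  F: 2 × 18.998 = 37.996
  H: 20 × 1.008 = 20.160
  O: 5 × 15.999 = 79.995
Sum: 13×12.011 + 2×18.998 + 20×1.008 + 5×15.999 = 294.294 → 294.29 g/mol.

294.29 g/mol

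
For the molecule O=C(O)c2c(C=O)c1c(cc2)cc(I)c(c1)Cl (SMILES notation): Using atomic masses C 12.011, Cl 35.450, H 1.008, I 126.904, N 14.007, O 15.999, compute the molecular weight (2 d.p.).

360.53 g/mol

First, the molecular formula is C12H6ClIO3 (counting implicit H from valence).
  C: 12 × 12.011 = 144.132
  Cl: 1 × 35.450 = 35.450
  H: 6 × 1.008 = 6.048
  I: 1 × 126.904 = 126.904
  O: 3 × 15.999 = 47.997
Sum: 12×12.011 + 1×35.450 + 6×1.008 + 1×126.904 + 3×15.999 = 360.531 → 360.53 g/mol.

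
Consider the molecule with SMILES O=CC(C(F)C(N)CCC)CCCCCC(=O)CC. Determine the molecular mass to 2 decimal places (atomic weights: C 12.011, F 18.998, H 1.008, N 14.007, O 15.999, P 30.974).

First, the molecular formula is C15H28FNO2 (counting implicit H from valence).
  C: 15 × 12.011 = 180.165
  F: 1 × 18.998 = 18.998
  H: 28 × 1.008 = 28.224
  N: 1 × 14.007 = 14.007
  O: 2 × 15.999 = 31.998
Sum: 15×12.011 + 1×18.998 + 28×1.008 + 1×14.007 + 2×15.999 = 273.392 → 273.39 g/mol.

273.39 g/mol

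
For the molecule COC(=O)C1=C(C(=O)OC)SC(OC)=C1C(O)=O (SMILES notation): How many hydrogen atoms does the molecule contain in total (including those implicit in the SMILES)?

10

Walk through each heavy atom and fill implicit hydrogens from standard valence (C 4, N 3, O 2, S 2, halogen 1):
  atom 1: C, bond orders sum to 1 (valence 4) → 3 H
  atom 2: O, bond orders sum to 2 (valence 2) → 0 H
  atom 3: C, bond orders sum to 4 (valence 4) → 0 H
  atom 4: O, bond orders sum to 2 (valence 2) → 0 H
  atom 5: C, bond orders sum to 4 (valence 4) → 0 H
  atom 6: C, bond orders sum to 4 (valence 4) → 0 H
  atom 7: C, bond orders sum to 4 (valence 4) → 0 H
  atom 8: O, bond orders sum to 2 (valence 2) → 0 H
  atom 9: O, bond orders sum to 2 (valence 2) → 0 H
  atom 10: C, bond orders sum to 1 (valence 4) → 3 H
  atom 11: S, bond orders sum to 2 (valence 2) → 0 H
  atom 12: C, bond orders sum to 4 (valence 4) → 0 H
  atom 13: O, bond orders sum to 2 (valence 2) → 0 H
  atom 14: C, bond orders sum to 1 (valence 4) → 3 H
  atom 15: C, bond orders sum to 4 (valence 4) → 0 H
  atom 16: C, bond orders sum to 4 (valence 4) → 0 H
  atom 17: O, bond orders sum to 1 (valence 2) → 1 H
  atom 18: O, bond orders sum to 2 (valence 2) → 0 H
Total hydrogens: 10.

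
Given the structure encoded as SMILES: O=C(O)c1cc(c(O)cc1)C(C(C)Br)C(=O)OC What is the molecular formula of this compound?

C12H13BrO5

Walk through each heavy atom and fill implicit hydrogens from standard valence (C 4, N 3, O 2, S 2, halogen 1); for lowercase aromatic atoms, an aromatic c carries 1 H when it has two neighbours and 0 H with three, and aromatic n carries 0 H:
  atom 1: O, bond orders sum to 2 (valence 2) → 0 H
  atom 2: C, bond orders sum to 4 (valence 4) → 0 H
  atom 3: O, bond orders sum to 1 (valence 2) → 1 H
  atom 4: aromatic c, 3 neighbours → 0 H
  atom 5: aromatic c, 2 neighbours → 1 H
  atom 6: aromatic c, 3 neighbours → 0 H
  atom 7: aromatic c, 3 neighbours → 0 H
  atom 8: O, bond orders sum to 1 (valence 2) → 1 H
  atom 9: aromatic c, 2 neighbours → 1 H
  atom 10: aromatic c, 2 neighbours → 1 H
  atom 11: C, bond orders sum to 3 (valence 4) → 1 H
  atom 12: C, bond orders sum to 3 (valence 4) → 1 H
  atom 13: C, bond orders sum to 1 (valence 4) → 3 H
  atom 14: Br (halogen, monovalent) → 0 H
  atom 15: C, bond orders sum to 4 (valence 4) → 0 H
  atom 16: O, bond orders sum to 2 (valence 2) → 0 H
  atom 17: O, bond orders sum to 2 (valence 2) → 0 H
  atom 18: C, bond orders sum to 1 (valence 4) → 3 H
Totals → C:12, H:13, Br:1, O:5.
In Hill order: C12H13BrO5.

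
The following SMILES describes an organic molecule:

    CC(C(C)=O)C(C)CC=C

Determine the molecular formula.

Walk through each heavy atom and fill implicit hydrogens from standard valence (C 4, N 3, O 2, S 2, halogen 1):
  atom 1: C, bond orders sum to 1 (valence 4) → 3 H
  atom 2: C, bond orders sum to 3 (valence 4) → 1 H
  atom 3: C, bond orders sum to 4 (valence 4) → 0 H
  atom 4: C, bond orders sum to 1 (valence 4) → 3 H
  atom 5: O, bond orders sum to 2 (valence 2) → 0 H
  atom 6: C, bond orders sum to 3 (valence 4) → 1 H
  atom 7: C, bond orders sum to 1 (valence 4) → 3 H
  atom 8: C, bond orders sum to 2 (valence 4) → 2 H
  atom 9: C, bond orders sum to 3 (valence 4) → 1 H
  atom 10: C, bond orders sum to 2 (valence 4) → 2 H
Totals → C:9, H:16, O:1.
In Hill order: C9H16O.

C9H16O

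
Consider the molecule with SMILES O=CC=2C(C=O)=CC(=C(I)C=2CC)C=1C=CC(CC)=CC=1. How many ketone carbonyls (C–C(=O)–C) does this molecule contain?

Scan the SMILES for the ketone motif — none present.
Groups that are present: 2 aldehyde.

0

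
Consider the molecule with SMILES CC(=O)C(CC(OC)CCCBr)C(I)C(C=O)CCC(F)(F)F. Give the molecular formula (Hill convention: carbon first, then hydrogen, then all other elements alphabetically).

C15H23BrF3IO3

Walk through each heavy atom and fill implicit hydrogens from standard valence (C 4, N 3, O 2, S 2, halogen 1):
  atom 1: C, bond orders sum to 1 (valence 4) → 3 H
  atom 2: C, bond orders sum to 4 (valence 4) → 0 H
  atom 3: O, bond orders sum to 2 (valence 2) → 0 H
  atom 4: C, bond orders sum to 3 (valence 4) → 1 H
  atom 5: C, bond orders sum to 2 (valence 4) → 2 H
  atom 6: C, bond orders sum to 3 (valence 4) → 1 H
  atom 7: O, bond orders sum to 2 (valence 2) → 0 H
  atom 8: C, bond orders sum to 1 (valence 4) → 3 H
  atom 9: C, bond orders sum to 2 (valence 4) → 2 H
  atom 10: C, bond orders sum to 2 (valence 4) → 2 H
  atom 11: C, bond orders sum to 2 (valence 4) → 2 H
  atom 12: Br (halogen, monovalent) → 0 H
  atom 13: C, bond orders sum to 3 (valence 4) → 1 H
  atom 14: I (halogen, monovalent) → 0 H
  atom 15: C, bond orders sum to 3 (valence 4) → 1 H
  atom 16: C, bond orders sum to 3 (valence 4) → 1 H
  atom 17: O, bond orders sum to 2 (valence 2) → 0 H
  atom 18: C, bond orders sum to 2 (valence 4) → 2 H
  atom 19: C, bond orders sum to 2 (valence 4) → 2 H
  atom 20: C, bond orders sum to 4 (valence 4) → 0 H
  atom 21: F (halogen, monovalent) → 0 H
  atom 22: F (halogen, monovalent) → 0 H
  atom 23: F (halogen, monovalent) → 0 H
Totals → C:15, H:23, Br:1, F:3, I:1, O:3.
In Hill order: C15H23BrF3IO3.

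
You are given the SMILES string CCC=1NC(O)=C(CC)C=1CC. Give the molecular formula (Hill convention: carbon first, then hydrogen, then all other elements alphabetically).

Walk through each heavy atom and fill implicit hydrogens from standard valence (C 4, N 3, O 2, S 2, halogen 1):
  atom 1: C, bond orders sum to 1 (valence 4) → 3 H
  atom 2: C, bond orders sum to 2 (valence 4) → 2 H
  atom 3: C, bond orders sum to 4 (valence 4) → 0 H
  atom 4: N, bond orders sum to 2 (valence 3) → 1 H
  atom 5: C, bond orders sum to 4 (valence 4) → 0 H
  atom 6: O, bond orders sum to 1 (valence 2) → 1 H
  atom 7: C, bond orders sum to 4 (valence 4) → 0 H
  atom 8: C, bond orders sum to 2 (valence 4) → 2 H
  atom 9: C, bond orders sum to 1 (valence 4) → 3 H
  atom 10: C, bond orders sum to 4 (valence 4) → 0 H
  atom 11: C, bond orders sum to 2 (valence 4) → 2 H
  atom 12: C, bond orders sum to 1 (valence 4) → 3 H
Totals → C:10, H:17, N:1, O:1.

C10H17NO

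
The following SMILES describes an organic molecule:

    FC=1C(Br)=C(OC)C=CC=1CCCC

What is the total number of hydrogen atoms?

14

Walk through each heavy atom and fill implicit hydrogens from standard valence (C 4, N 3, O 2, S 2, halogen 1):
  atom 1: F (halogen, monovalent) → 0 H
  atom 2: C, bond orders sum to 4 (valence 4) → 0 H
  atom 3: C, bond orders sum to 4 (valence 4) → 0 H
  atom 4: Br (halogen, monovalent) → 0 H
  atom 5: C, bond orders sum to 4 (valence 4) → 0 H
  atom 6: O, bond orders sum to 2 (valence 2) → 0 H
  atom 7: C, bond orders sum to 1 (valence 4) → 3 H
  atom 8: C, bond orders sum to 3 (valence 4) → 1 H
  atom 9: C, bond orders sum to 3 (valence 4) → 1 H
  atom 10: C, bond orders sum to 4 (valence 4) → 0 H
  atom 11: C, bond orders sum to 2 (valence 4) → 2 H
  atom 12: C, bond orders sum to 2 (valence 4) → 2 H
  atom 13: C, bond orders sum to 2 (valence 4) → 2 H
  atom 14: C, bond orders sum to 1 (valence 4) → 3 H
Total hydrogens: 14.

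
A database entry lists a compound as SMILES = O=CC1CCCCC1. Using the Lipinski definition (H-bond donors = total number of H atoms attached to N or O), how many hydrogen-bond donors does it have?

Donors: find every N or O and count the H atoms it carries.
  atom 1 (O): bond orders sum to 2 → 0 H
Lipinski HBD = 0.

0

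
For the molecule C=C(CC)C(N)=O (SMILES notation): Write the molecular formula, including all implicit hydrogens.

Walk through each heavy atom and fill implicit hydrogens from standard valence (C 4, N 3, O 2, S 2, halogen 1):
  atom 1: C, bond orders sum to 2 (valence 4) → 2 H
  atom 2: C, bond orders sum to 4 (valence 4) → 0 H
  atom 3: C, bond orders sum to 2 (valence 4) → 2 H
  atom 4: C, bond orders sum to 1 (valence 4) → 3 H
  atom 5: C, bond orders sum to 4 (valence 4) → 0 H
  atom 6: N, bond orders sum to 1 (valence 3) → 2 H
  atom 7: O, bond orders sum to 2 (valence 2) → 0 H
Totals → C:5, H:9, N:1, O:1.
In Hill order: C5H9NO.

C5H9NO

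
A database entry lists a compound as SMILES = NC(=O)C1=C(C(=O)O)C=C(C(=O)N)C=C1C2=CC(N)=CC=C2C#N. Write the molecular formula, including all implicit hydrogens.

C16H12N4O4

Walk through each heavy atom and fill implicit hydrogens from standard valence (C 4, N 3, O 2, S 2, halogen 1):
  atom 1: N, bond orders sum to 1 (valence 3) → 2 H
  atom 2: C, bond orders sum to 4 (valence 4) → 0 H
  atom 3: O, bond orders sum to 2 (valence 2) → 0 H
  atom 4: C, bond orders sum to 4 (valence 4) → 0 H
  atom 5: C, bond orders sum to 4 (valence 4) → 0 H
  atom 6: C, bond orders sum to 4 (valence 4) → 0 H
  atom 7: O, bond orders sum to 2 (valence 2) → 0 H
  atom 8: O, bond orders sum to 1 (valence 2) → 1 H
  atom 9: C, bond orders sum to 3 (valence 4) → 1 H
  atom 10: C, bond orders sum to 4 (valence 4) → 0 H
  atom 11: C, bond orders sum to 4 (valence 4) → 0 H
  atom 12: O, bond orders sum to 2 (valence 2) → 0 H
  atom 13: N, bond orders sum to 1 (valence 3) → 2 H
  atom 14: C, bond orders sum to 3 (valence 4) → 1 H
  atom 15: C, bond orders sum to 4 (valence 4) → 0 H
  atom 16: C, bond orders sum to 4 (valence 4) → 0 H
  atom 17: C, bond orders sum to 3 (valence 4) → 1 H
  atom 18: C, bond orders sum to 4 (valence 4) → 0 H
  atom 19: N, bond orders sum to 1 (valence 3) → 2 H
  atom 20: C, bond orders sum to 3 (valence 4) → 1 H
  atom 21: C, bond orders sum to 3 (valence 4) → 1 H
  atom 22: C, bond orders sum to 4 (valence 4) → 0 H
  atom 23: C, bond orders sum to 4 (valence 4) → 0 H
  atom 24: N, bond orders sum to 3 (valence 3) → 0 H
Totals → C:16, H:12, N:4, O:4.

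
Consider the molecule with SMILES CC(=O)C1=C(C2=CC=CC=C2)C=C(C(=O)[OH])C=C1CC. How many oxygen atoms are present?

Scan the SMILES for O atoms (remember two-letter symbols like Cl and Br are single atoms).
Oxygen count: 3.

3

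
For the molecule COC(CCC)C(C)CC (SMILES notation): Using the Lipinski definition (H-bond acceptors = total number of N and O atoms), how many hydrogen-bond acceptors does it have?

N atoms: 0; O atoms: 1.
Lipinski HBA = 0 + 1 = 1.

1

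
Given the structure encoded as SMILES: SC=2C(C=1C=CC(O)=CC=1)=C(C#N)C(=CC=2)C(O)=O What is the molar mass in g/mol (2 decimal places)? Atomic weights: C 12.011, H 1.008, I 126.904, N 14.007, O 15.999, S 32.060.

271.29 g/mol

First, the molecular formula is C14H9NO3S (counting implicit H from valence).
  C: 14 × 12.011 = 168.154
  H: 9 × 1.008 = 9.072
  N: 1 × 14.007 = 14.007
  O: 3 × 15.999 = 47.997
  S: 1 × 32.060 = 32.060
Sum: 14×12.011 + 9×1.008 + 1×14.007 + 3×15.999 + 1×32.060 = 271.290 → 271.29 g/mol.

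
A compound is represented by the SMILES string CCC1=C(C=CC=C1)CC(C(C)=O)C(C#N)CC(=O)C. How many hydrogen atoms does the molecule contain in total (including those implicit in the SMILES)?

Walk through each heavy atom and fill implicit hydrogens from standard valence (C 4, N 3, O 2, S 2, halogen 1):
  atom 1: C, bond orders sum to 1 (valence 4) → 3 H
  atom 2: C, bond orders sum to 2 (valence 4) → 2 H
  atom 3: C, bond orders sum to 4 (valence 4) → 0 H
  atom 4: C, bond orders sum to 4 (valence 4) → 0 H
  atom 5: C, bond orders sum to 3 (valence 4) → 1 H
  atom 6: C, bond orders sum to 3 (valence 4) → 1 H
  atom 7: C, bond orders sum to 3 (valence 4) → 1 H
  atom 8: C, bond orders sum to 3 (valence 4) → 1 H
  atom 9: C, bond orders sum to 2 (valence 4) → 2 H
  atom 10: C, bond orders sum to 3 (valence 4) → 1 H
  atom 11: C, bond orders sum to 4 (valence 4) → 0 H
  atom 12: C, bond orders sum to 1 (valence 4) → 3 H
  atom 13: O, bond orders sum to 2 (valence 2) → 0 H
  atom 14: C, bond orders sum to 3 (valence 4) → 1 H
  atom 15: C, bond orders sum to 4 (valence 4) → 0 H
  atom 16: N, bond orders sum to 3 (valence 3) → 0 H
  atom 17: C, bond orders sum to 2 (valence 4) → 2 H
  atom 18: C, bond orders sum to 4 (valence 4) → 0 H
  atom 19: O, bond orders sum to 2 (valence 2) → 0 H
  atom 20: C, bond orders sum to 1 (valence 4) → 3 H
Total hydrogens: 21.

21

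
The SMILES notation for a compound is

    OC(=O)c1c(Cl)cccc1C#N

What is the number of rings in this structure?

In SMILES, each pair of matching ring-closure digits denotes one ring-closing bond; the number of such bonds equals the number of independent rings.
Ring-closure bonds here: 1.

1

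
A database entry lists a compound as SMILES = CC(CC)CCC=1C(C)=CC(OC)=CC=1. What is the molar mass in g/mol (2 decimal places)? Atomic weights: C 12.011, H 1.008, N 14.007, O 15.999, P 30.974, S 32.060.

206.33 g/mol

First, the molecular formula is C14H22O (counting implicit H from valence).
  C: 14 × 12.011 = 168.154
  H: 22 × 1.008 = 22.176
  O: 1 × 15.999 = 15.999
Sum: 14×12.011 + 22×1.008 + 1×15.999 = 206.329 → 206.33 g/mol.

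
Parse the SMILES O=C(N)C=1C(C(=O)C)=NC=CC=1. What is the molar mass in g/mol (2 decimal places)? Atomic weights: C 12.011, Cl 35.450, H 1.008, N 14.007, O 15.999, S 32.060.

164.16 g/mol

First, the molecular formula is C8H8N2O2 (counting implicit H from valence).
  C: 8 × 12.011 = 96.088
  H: 8 × 1.008 = 8.064
  N: 2 × 14.007 = 28.014
  O: 2 × 15.999 = 31.998
Sum: 8×12.011 + 8×1.008 + 2×14.007 + 2×15.999 = 164.164 → 164.16 g/mol.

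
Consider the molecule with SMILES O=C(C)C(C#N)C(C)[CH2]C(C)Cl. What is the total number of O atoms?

1

Scan the SMILES for O atoms (remember two-letter symbols like Cl and Br are single atoms).
Oxygen count: 1.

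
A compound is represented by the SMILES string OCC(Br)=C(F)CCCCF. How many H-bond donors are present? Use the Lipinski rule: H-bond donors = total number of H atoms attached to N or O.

Donors: find every N or O and count the H atoms it carries.
  atom 1 (O): bond orders sum to 1 → 1 H
Lipinski HBD = 1.

1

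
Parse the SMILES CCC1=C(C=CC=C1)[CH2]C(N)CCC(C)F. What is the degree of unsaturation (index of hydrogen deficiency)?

4

Degree of unsaturation = (number of rings) + (number of π bonds).
Ring closures in the SMILES: 1.
π bonds: 3 double bonds (each 1 DoU) → 3 DoU from unsaturation.
Total DoU = 1 + 3 = 4.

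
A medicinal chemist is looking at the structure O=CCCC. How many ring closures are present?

In SMILES, each pair of matching ring-closure digits denotes one ring-closing bond; the number of such bonds equals the number of independent rings.
Ring-closure bonds here: 0.

0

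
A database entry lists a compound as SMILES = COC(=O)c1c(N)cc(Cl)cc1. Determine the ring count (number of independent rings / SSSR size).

1

In SMILES, each pair of matching ring-closure digits denotes one ring-closing bond; the number of such bonds equals the number of independent rings.
Ring-closure bonds here: 1.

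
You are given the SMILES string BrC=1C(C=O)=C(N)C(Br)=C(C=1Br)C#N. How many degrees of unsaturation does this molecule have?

7

Molecular formula: C8H3Br3N2O.
DoU = (2C + 2 + N − H − X) / 2, where X is the halogen count and O/S are ignored.
    = (2·8 + 2 + 2 − 3 − 3) / 2 = 14 / 2 = 7.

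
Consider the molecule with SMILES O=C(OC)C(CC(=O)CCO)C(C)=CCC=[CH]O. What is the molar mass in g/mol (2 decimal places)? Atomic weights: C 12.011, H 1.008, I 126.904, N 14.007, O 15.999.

256.30 g/mol

First, the molecular formula is C13H20O5 (counting implicit H from valence).
  C: 13 × 12.011 = 156.143
  H: 20 × 1.008 = 20.160
  O: 5 × 15.999 = 79.995
Sum: 13×12.011 + 20×1.008 + 5×15.999 = 256.298 → 256.30 g/mol.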